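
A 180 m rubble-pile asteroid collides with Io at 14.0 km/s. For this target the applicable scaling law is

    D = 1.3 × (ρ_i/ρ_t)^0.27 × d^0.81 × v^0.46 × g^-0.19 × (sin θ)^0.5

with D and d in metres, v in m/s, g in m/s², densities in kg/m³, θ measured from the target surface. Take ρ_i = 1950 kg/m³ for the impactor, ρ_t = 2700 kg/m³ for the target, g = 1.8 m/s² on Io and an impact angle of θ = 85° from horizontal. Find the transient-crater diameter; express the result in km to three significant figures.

D ≈ 5.76 km

In SI units: v = 14000 m/s.
(ρ_i/ρ_t)^0.27 = (1950/2700)^0.27 = 0.9159
d^0.81 = 180^0.81 = 67.11
v^0.46 = 14000^0.46 = 80.76
g^-0.19 = 1.8^-0.19 = 0.8943
(sin 85°)^0.5 = 0.9962^0.5 = 0.9981
D = 1.3 × 0.9159 × 67.11 × 80.76 × 0.8943 × 0.9981 = 5760 m
   = 5.760 km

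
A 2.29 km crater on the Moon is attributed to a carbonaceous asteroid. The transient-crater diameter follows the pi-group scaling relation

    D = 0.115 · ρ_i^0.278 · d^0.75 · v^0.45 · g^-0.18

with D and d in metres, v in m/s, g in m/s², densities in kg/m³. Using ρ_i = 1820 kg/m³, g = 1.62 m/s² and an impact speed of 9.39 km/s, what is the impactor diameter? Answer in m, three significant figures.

d ≈ 155 m

Rearranging for d: d = [D / (0.115 · 1820^0.278 · 9390^0.45 · 1.62^-0.18)]^(1/0.75).
D = 2290 m.
1820^0.278 = 8.059
9390^0.45 = 61.33
1.62^-0.18 = 0.9168
Denominator = 0.115 × 8.059 × 61.33 × 0.9168 = 52.11
D / 52.11 = 2290 / 52.11 = 43.95
d = 43.95^(1/0.75) = 43.95^1.3333 = 155.1 m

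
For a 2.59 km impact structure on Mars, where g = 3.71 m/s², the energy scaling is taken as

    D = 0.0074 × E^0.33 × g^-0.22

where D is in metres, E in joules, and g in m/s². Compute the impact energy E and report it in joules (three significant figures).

E ≈ 1.51 × 10^17 J

Rearranging: E = [D / (0.0074 · g^-0.22)]^(1/0.33).
D = 2590 m.
g^-0.22 = 3.71^-0.22 = 0.7494
D / (0.0074 × 0.7494) = 2590 / (5.546 × 10^-3) = 4.670 × 10^5
E = (4.670 × 10^5)^3.0303 = 1.513 × 10^17 J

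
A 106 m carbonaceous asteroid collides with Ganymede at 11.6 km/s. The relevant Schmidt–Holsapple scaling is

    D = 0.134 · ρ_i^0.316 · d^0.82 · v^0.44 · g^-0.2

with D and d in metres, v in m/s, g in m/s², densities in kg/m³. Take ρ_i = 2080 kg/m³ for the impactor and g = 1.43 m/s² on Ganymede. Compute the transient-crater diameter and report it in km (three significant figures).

D ≈ 3.92 km

In SI units: v = 11600 m/s.
ρ_i^0.316 = 2080^0.316 = 11.18
d^0.82 = 106^0.82 = 45.79
v^0.44 = 11600^0.44 = 61.43
g^-0.2 = 1.43^-0.2 = 0.9310
D = 0.134 × 11.18 × 45.79 × 61.43 × 0.9310 = 3923 m
   = 3.923 km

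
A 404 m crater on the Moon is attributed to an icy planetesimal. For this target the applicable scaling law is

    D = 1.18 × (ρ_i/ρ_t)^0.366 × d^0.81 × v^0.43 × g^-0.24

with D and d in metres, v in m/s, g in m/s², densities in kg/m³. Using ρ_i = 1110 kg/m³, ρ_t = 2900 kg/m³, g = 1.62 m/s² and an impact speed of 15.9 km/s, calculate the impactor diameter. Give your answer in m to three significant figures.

Rearranging for d: d = [D / (1.18 · (1110/2900)^0.366 · 15900^0.43 · 1.62^-0.24)]^(1/0.81).
(1110/2900)^0.366 = 0.7036
15900^0.43 = 64.06
1.62^-0.24 = 0.8907
Denominator = 1.18 × 0.7036 × 64.06 × 0.8907 = 47.37
D / 47.37 = 404 / 47.37 = 8.529
d = 8.529^(1/0.81) = 8.529^1.2346 = 14.10 m

d ≈ 14.1 m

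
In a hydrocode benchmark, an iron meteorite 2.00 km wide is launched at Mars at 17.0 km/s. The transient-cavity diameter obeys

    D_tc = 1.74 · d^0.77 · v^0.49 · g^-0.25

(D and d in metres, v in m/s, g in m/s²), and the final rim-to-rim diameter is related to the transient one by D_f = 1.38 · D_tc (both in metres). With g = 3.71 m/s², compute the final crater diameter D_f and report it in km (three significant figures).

D_f ≈ 71.3 km

In SI: d = 2000 m, v = 17000 m/s.
d^0.77 = 2000^0.77 = 348.2
v^0.49 = 17000^0.49 = 118.3
g^-0.25 = 3.71^-0.25 = 0.7205
D_tc = 1.74 × 348.2 × 118.3 × 0.7205 = 51640 m
D_f = 1.38 × 51640 = 71263 m
     = 71.26 km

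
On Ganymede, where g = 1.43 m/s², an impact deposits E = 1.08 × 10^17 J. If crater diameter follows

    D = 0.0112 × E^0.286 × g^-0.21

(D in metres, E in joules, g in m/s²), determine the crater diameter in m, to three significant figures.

D ≈ 773 m

E^0.286 = (1.08 × 10^17)^0.286 = 7.440 × 10^4
g^-0.21 = 1.43^-0.21 = 0.9276
D = 0.0112 × 7.440 × 10^4 × 0.9276 = 773.0 m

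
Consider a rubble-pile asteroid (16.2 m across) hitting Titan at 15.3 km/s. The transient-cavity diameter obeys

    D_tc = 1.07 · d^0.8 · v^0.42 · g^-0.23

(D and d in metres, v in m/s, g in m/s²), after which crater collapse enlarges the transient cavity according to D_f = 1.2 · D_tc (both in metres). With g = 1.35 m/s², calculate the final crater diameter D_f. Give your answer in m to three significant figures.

D_f ≈ 636 m

v = 15300 m/s.
d^0.8 = 16.2^0.8 = 9.281
v^0.42 = 15300^0.42 = 57.22
g^-0.23 = 1.35^-0.23 = 0.9333
D_tc = 1.07 × 9.281 × 57.22 × 0.9333 = 530.3 m
D_f = 1.2 × 530.3 = 636.4 m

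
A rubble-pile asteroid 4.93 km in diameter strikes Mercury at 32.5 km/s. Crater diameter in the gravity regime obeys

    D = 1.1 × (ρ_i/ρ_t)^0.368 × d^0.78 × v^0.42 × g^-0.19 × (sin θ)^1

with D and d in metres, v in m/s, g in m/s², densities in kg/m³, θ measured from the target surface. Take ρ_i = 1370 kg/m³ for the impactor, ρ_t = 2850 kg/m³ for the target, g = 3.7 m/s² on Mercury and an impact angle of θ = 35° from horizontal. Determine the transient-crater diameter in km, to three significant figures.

D ≈ 22.4 km

In SI units: d = 4930 m, v = 32500 m/s.
(ρ_i/ρ_t)^0.368 = (1370/2850)^0.368 = 0.7637
d^0.78 = 4930^0.78 = 759.3
v^0.42 = 32500^0.42 = 78.52
g^-0.19 = 3.7^-0.19 = 0.7799
(sin 35°)^1 = 0.5736^1 = 0.5736
D = 1.1 × 0.7637 × 759.3 × 78.52 × 0.7799 × 0.5736 = 22406 m
   = 22.41 km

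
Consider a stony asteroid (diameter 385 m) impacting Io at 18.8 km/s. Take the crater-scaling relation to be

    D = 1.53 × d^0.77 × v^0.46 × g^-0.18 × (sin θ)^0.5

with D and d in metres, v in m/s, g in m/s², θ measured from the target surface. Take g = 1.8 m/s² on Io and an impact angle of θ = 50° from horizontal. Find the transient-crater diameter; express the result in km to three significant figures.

D ≈ 10.9 km

In SI units: v = 18800 m/s.
d^0.77 = 385^0.77 = 97.90
v^0.46 = 18800^0.46 = 92.49
g^-0.18 = 1.8^-0.18 = 0.8996
(sin 50°)^0.5 = 0.7660^0.5 = 0.8752
D = 1.53 × 97.90 × 92.49 × 0.8996 × 0.8752 = 10908 m
   = 10.91 km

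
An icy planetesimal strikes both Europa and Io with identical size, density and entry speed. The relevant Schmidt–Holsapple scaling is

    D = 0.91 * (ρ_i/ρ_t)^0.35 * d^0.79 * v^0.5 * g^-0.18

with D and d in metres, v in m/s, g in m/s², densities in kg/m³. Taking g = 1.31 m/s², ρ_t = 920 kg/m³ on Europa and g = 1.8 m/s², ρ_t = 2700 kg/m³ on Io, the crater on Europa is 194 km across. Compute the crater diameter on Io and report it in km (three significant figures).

D ≈ 126 km

The impactor-only factors (d, v, ρ_i) cancel in the ratio, leaving D_Io/D_Europa = (g_Io/g_Europa)^-0.18 · (ρ_t,Europa/ρ_t,Io)^0.35.
(1.8/1.31)^-0.18 = 1.374^-0.18 = 0.9444
(920/2700)^0.35 = 0.3407^0.35 = 0.6860
Ratio = 0.9444 × 0.6860 = 0.6479
D_Io = 0.6479 × 194 km = 126 km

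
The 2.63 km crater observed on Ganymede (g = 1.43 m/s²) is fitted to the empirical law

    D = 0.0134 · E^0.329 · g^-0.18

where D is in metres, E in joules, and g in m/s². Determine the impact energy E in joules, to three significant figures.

E ≈ 1.49 × 10^16 J

Rearranging: E = [D / (0.0134 · g^-0.18)]^(1/0.329).
D = 2630 m.
g^-0.18 = 1.43^-0.18 = 0.9376
D / (0.0134 × 0.9376) = 2630 / (0.01256) = 2.094 × 10^5
E = (2.094 × 10^5)^3.0395 = 1.490 × 10^16 J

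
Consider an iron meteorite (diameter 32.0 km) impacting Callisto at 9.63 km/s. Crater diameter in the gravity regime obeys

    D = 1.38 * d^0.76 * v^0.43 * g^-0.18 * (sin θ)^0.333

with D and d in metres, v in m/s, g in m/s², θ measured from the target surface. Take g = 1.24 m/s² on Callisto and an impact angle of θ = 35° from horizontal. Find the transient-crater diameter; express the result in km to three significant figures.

In SI units: d = 32000 m, v = 9630 m/s.
d^0.76 = 32000^0.76 = 2654
v^0.43 = 9630^0.43 = 51.64
g^-0.18 = 1.24^-0.18 = 0.9620
(sin 35°)^0.333 = 0.5736^0.333 = 0.8310
D = 1.38 × 2654 × 51.64 × 0.9620 × 0.8310 = 1.512 × 10^5 m
   = 151.2 km

D ≈ 151 km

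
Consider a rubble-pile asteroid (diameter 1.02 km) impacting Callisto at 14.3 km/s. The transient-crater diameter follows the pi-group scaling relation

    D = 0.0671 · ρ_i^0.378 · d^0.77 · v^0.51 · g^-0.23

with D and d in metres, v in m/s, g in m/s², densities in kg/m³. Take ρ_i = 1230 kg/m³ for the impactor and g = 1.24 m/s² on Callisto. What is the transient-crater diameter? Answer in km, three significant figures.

In SI units: d = 1020 m, v = 14300 m/s.
ρ_i^0.378 = 1230^0.378 = 14.72
d^0.77 = 1020^0.77 = 207.3
v^0.51 = 14300^0.51 = 131.6
g^-0.23 = 1.24^-0.23 = 0.9517
D = 0.0671 × 14.72 × 207.3 × 131.6 × 0.9517 = 25644 m
   = 25.64 km

D ≈ 25.6 km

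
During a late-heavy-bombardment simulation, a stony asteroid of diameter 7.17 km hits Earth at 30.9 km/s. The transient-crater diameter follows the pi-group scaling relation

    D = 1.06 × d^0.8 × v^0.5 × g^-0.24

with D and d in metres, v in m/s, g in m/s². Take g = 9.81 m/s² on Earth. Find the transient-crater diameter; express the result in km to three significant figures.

D ≈ 131 km

In SI units: d = 7170 m, v = 30900 m/s.
d^0.8 = 7170^0.8 = 1215
v^0.5 = 30900^0.5 = 175.8
g^-0.24 = 9.81^-0.24 = 0.5781
D = 1.06 × 1215 × 175.8 × 0.5781 = 1.309 × 10^5 m
   = 130.9 km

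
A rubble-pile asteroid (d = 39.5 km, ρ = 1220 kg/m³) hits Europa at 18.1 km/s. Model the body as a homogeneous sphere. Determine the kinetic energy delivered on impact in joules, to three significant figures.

d = 39500 m; v = 18100 m/s.
Mass m = (π/6) ρ d³ = (π/6) × 1220 × (39500)³ = 3.937 × 10^16 kg
E = ½ m v² = 0.5 × 3.937 × 10^16 × (18100)² = 6.449 × 10^24 J

E ≈ 6.45 × 10^24 J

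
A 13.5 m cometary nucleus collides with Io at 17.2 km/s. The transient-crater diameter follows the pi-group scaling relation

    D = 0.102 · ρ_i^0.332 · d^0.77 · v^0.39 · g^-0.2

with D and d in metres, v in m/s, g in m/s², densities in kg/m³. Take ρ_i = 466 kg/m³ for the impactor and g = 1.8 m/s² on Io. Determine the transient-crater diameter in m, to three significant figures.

In SI units: v = 17200 m/s.
ρ_i^0.332 = 466^0.332 = 7.690
d^0.77 = 13.5^0.77 = 7.419
v^0.39 = 17200^0.39 = 44.86
g^-0.2 = 1.8^-0.2 = 0.8891
D = 0.102 × 7.690 × 7.419 × 44.86 × 0.8891 = 232.1 m

D ≈ 232 m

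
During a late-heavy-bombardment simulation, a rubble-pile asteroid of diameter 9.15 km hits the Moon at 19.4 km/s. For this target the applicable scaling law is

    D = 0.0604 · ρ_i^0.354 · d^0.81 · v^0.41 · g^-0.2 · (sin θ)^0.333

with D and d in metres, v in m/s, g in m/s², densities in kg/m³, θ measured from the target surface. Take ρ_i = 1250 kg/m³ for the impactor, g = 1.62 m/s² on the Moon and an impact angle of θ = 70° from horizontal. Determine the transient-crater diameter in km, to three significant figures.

In SI units: d = 9150 m, v = 19400 m/s.
ρ_i^0.354 = 1250^0.354 = 12.48
d^0.81 = 9150^0.81 = 1617
v^0.41 = 19400^0.41 = 57.28
g^-0.2 = 1.62^-0.2 = 0.9080
(sin 70°)^0.333 = 0.9397^0.333 = 0.9795
D = 0.0604 × 12.48 × 1617 × 57.28 × 0.9080 × 0.9795 = 62095 m
   = 62.09 km

D ≈ 62.1 km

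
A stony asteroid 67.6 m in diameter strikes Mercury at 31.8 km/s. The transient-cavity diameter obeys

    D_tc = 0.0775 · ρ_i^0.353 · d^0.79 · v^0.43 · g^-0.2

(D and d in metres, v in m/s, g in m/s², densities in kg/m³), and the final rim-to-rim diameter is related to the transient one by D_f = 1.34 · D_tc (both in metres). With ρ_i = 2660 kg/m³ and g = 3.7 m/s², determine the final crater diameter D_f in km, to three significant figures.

D_f ≈ 3.11 km

v = 31800 m/s.
ρ_i^0.353 = 2660^0.353 = 16.18
d^0.79 = 67.6^0.79 = 27.90
v^0.43 = 31800^0.43 = 86.31
g^-0.2 = 3.7^-0.2 = 0.7698
D_tc = 0.0775 × 16.18 × 27.90 × 86.31 × 0.7698 = 2324 m
D_f = 1.34 × 2324 = 3114 m
     = 3.114 km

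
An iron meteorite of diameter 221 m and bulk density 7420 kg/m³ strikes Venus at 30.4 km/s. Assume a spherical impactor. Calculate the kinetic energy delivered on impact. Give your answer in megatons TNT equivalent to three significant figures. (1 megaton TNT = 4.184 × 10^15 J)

E ≈ 4630 Mt TNT

v = 30400 m/s.
Mass m = (π/6) ρ d³ = (π/6) × 7420 × (221)³ = 4.194 × 10^10 kg
E = ½ m v² = 0.5 × 4.194 × 10^10 × (30400)² = 1.938 × 10^19 J
   = 1.938 × 10^19 / 4.184×10^15 = 4632 Mt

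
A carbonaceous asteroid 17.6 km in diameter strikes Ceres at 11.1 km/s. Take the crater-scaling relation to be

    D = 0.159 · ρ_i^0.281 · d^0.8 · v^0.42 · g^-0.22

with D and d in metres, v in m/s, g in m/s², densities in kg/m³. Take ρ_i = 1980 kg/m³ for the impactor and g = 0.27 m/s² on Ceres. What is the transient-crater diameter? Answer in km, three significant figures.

In SI units: d = 17600 m, v = 11100 m/s.
ρ_i^0.281 = 1980^0.281 = 8.440
d^0.8 = 17600^0.8 = 2491
v^0.42 = 11100^0.42 = 50.01
g^-0.22 = 0.27^-0.22 = 1.334
D = 0.159 × 8.440 × 2491 × 50.01 × 1.334 = 2.230 × 10^5 m
   = 223.0 km

D ≈ 223 km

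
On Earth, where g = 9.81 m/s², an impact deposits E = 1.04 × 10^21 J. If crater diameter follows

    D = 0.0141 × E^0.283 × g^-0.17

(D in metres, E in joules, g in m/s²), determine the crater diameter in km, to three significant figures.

D ≈ 8.48 km

E^0.283 = (1.04 × 10^21)^0.283 = 8.868 × 10^5
g^-0.17 = 9.81^-0.17 = 0.6783
D = 0.0141 × 8.868 × 10^5 × 0.6783 = 8481 m
   = 8.481 km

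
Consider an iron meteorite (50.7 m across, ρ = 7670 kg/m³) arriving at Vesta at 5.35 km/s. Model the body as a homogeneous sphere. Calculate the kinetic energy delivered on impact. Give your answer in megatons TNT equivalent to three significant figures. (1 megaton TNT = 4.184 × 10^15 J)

E ≈ 1.79 Mt TNT

v = 5350 m/s.
Mass m = (π/6) ρ d³ = (π/6) × 7670 × (50.7)³ = 5.234 × 10^8 kg
E = ½ m v² = 0.5 × 5.234 × 10^8 × (5350)² = 7.491 × 10^15 J
   = 7.491 × 10^15 / 4.184×10^15 = 1.790 Mt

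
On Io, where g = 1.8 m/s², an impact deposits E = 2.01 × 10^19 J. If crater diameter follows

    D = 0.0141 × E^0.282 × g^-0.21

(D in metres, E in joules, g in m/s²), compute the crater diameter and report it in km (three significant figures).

E^0.282 = (2.01 × 10^19)^0.282 = 2.777 × 10^5
g^-0.21 = 1.8^-0.21 = 0.8839
D = 0.0141 × 2.777 × 10^5 × 0.8839 = 3461 m
   = 3.461 km

D ≈ 3.46 km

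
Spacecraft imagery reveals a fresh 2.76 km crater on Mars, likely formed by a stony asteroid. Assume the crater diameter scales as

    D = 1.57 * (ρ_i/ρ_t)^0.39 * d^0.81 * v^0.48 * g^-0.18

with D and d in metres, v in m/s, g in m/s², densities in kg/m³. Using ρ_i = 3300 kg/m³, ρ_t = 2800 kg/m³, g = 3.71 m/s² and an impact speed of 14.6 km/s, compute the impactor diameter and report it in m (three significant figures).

Rearranging for d: d = [D / (1.57 · (3300/2800)^0.39 · 14600^0.48 · 3.71^-0.18)]^(1/0.81).
D = 2760 m.
(3300/2800)^0.39 = 1.066
14600^0.48 = 99.74
3.71^-0.18 = 0.7898
Denominator = 1.57 × 1.066 × 99.74 × 0.7898 = 131.8
D / 131.8 = 2760 / 131.8 = 20.94
d = 20.94^(1/0.81) = 20.94^1.2346 = 42.74 m

d ≈ 42.7 m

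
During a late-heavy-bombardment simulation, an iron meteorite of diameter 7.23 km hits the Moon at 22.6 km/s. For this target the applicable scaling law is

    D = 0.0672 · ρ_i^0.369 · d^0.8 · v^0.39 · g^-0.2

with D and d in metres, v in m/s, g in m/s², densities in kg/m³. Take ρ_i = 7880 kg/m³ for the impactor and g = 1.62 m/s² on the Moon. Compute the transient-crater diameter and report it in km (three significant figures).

In SI units: d = 7230 m, v = 22600 m/s.
ρ_i^0.369 = 7880^0.369 = 27.40
d^0.8 = 7230^0.8 = 1223
v^0.39 = 22600^0.39 = 49.90
g^-0.2 = 1.62^-0.2 = 0.9080
D = 0.0672 × 27.40 × 1223 × 49.90 × 0.9080 = 1.020 × 10^5 m
   = 102.0 km

D ≈ 102 km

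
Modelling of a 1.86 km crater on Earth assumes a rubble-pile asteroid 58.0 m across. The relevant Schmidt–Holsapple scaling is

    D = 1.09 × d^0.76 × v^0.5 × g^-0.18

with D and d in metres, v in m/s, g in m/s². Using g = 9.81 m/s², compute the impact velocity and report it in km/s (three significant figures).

v ≈ 13.8 km/s

Rearranging for v: v = [D / (1.09 · 58^0.76 · 9.81^-0.18)]^(1/0.5).
D = 1860 m.
58^0.76 = 21.89
9.81^-0.18 = 0.6630
Denominator = 1.09 × 21.89 × 0.6630 = 15.82
D / 15.82 = 1860 / 15.82 = 117.6
v = 117.6^(1/0.5) = 117.6^2 = 13830 m/s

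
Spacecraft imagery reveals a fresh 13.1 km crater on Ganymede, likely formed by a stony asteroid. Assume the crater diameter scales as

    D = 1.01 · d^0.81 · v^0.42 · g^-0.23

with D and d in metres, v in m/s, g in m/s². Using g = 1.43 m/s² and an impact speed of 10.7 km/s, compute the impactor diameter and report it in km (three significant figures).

d ≈ 1.08 km

Rearranging for d: d = [D / (1.01 · 10700^0.42 · 1.43^-0.23)]^(1/0.81).
D = 13100 m.
10700^0.42 = 49.24
1.43^-0.23 = 0.9210
Denominator = 1.01 × 49.24 × 0.9210 = 45.80
D / 45.80 = 13100 / 45.80 = 286.0
d = 286.0^(1/0.81) = 286.0^1.2346 = 1078 m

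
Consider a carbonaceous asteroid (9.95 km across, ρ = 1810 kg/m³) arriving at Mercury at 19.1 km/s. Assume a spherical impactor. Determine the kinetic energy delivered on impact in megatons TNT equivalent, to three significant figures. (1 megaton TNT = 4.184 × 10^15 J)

E ≈ 4.07 × 10^7 Mt TNT

d = 9950 m; v = 19100 m/s.
Mass m = (π/6) ρ d³ = (π/6) × 1810 × (9950)³ = 9.336 × 10^14 kg
E = ½ m v² = 0.5 × 9.336 × 10^14 × (19100)² = 1.703 × 10^23 J
   = 1.703 × 10^23 / 4.184×10^15 = 4.070 × 10^7 Mt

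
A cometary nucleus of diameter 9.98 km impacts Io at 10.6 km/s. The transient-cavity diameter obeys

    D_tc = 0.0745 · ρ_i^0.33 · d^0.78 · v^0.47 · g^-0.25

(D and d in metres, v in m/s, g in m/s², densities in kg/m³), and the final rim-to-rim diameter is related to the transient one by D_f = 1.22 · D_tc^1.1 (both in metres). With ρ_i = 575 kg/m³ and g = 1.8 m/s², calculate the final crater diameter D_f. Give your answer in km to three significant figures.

In SI: d = 9980 m, v = 10600 m/s.
ρ_i^0.33 = 575^0.33 = 8.141
d^0.78 = 9980^0.78 = 1316
v^0.47 = 10600^0.47 = 77.96
g^-0.25 = 1.8^-0.25 = 0.8633
D_tc = 0.0745 × 8.141 × 1316 × 77.96 × 0.8633 = 53720 m
D_f = 1.22 × (53720)^1.1 = 1.948 × 10^5 m
     = 194.8 km

D_f ≈ 195 km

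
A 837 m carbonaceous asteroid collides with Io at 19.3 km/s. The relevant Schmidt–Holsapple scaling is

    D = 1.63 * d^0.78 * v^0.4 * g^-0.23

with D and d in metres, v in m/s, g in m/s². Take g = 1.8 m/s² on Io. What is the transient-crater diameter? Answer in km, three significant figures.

In SI units: v = 19300 m/s.
d^0.78 = 837^0.78 = 190.4
v^0.4 = 19300^0.4 = 51.79
g^-0.23 = 1.8^-0.23 = 0.8735
D = 1.63 × 190.4 × 51.79 × 0.8735 = 14040 m
   = 14.04 km

D ≈ 14.0 km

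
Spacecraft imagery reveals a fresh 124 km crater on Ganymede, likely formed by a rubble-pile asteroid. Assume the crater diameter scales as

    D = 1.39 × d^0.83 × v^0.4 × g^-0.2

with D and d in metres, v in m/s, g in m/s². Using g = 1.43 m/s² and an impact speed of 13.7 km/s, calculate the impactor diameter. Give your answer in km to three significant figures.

d ≈ 10.2 km

Rearranging for d: d = [D / (1.39 · 13700^0.4 · 1.43^-0.2)]^(1/0.83).
D = 124000 m.
13700^0.4 = 45.15
1.43^-0.2 = 0.9310
Denominator = 1.39 × 45.15 × 0.9310 = 58.43
D / 58.43 = 124000 / 58.43 = 2122
d = 2122^(1/0.83) = 2122^1.2048 = 10187 m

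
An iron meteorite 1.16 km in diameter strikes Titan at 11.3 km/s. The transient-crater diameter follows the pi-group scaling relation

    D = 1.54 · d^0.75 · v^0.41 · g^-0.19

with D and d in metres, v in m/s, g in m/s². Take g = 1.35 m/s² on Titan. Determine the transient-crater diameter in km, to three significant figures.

In SI units: d = 1160 m, v = 11300 m/s.
d^0.75 = 1160^0.75 = 198.8
v^0.41 = 11300^0.41 = 45.89
g^-0.19 = 1.35^-0.19 = 0.9446
D = 1.54 × 198.8 × 45.89 × 0.9446 = 13271 m
   = 13.27 km

D ≈ 13.3 km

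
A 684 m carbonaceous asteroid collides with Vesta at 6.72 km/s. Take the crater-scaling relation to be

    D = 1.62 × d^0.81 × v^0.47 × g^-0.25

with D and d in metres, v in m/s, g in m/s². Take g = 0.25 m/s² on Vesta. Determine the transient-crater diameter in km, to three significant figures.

D ≈ 28.5 km

In SI units: v = 6720 m/s.
d^0.81 = 684^0.81 = 197.9
v^0.47 = 6720^0.47 = 62.93
g^-0.25 = 0.25^-0.25 = 1.414
D = 1.62 × 197.9 × 62.93 × 1.414 = 28528 m
   = 28.53 km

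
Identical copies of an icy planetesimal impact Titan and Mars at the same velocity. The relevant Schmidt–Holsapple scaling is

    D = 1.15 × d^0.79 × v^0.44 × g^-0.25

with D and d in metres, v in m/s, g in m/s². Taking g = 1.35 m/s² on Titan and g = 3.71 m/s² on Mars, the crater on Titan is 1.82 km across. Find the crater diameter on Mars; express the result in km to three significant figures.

D ≈ 1.41 km

All impactor-dependent factors cancel in the ratio, leaving D_Mars/D_Titan = (g_Mars/g_Titan)^-0.25.
(3.71/1.35)^-0.25 = 2.748^-0.25 = 0.7767
D_Mars = 0.7767 × 1.82 km = 1.41 km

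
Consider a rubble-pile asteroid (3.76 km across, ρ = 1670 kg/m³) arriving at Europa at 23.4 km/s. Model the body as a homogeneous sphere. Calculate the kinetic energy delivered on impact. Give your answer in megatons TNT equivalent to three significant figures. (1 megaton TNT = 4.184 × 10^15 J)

E ≈ 3.04 × 10^6 Mt TNT

d = 3760 m; v = 23400 m/s.
Mass m = (π/6) ρ d³ = (π/6) × 1670 × (3760)³ = 4.648 × 10^13 kg
E = ½ m v² = 0.5 × 4.648 × 10^13 × (23400)² = 1.273 × 10^22 J
   = 1.273 × 10^22 / 4.184×10^15 = 3.043 × 10^6 Mt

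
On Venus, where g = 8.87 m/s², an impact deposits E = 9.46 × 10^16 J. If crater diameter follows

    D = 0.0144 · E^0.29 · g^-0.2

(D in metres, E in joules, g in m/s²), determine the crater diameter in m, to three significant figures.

E^0.29 = (9.46 × 10^16)^0.29 = 8.375 × 10^4
g^-0.2 = 8.87^-0.2 = 0.6463
D = 0.0144 × 8.375 × 10^4 × 0.6463 = 779.4 m

D ≈ 779 m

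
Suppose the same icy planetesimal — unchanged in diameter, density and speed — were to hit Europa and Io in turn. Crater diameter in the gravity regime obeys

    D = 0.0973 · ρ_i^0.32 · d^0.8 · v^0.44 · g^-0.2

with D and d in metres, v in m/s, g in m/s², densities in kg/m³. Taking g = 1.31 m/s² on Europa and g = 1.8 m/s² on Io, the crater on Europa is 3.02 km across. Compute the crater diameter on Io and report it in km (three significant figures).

All impactor-dependent factors cancel in the ratio, leaving D_Io/D_Europa = (g_Io/g_Europa)^-0.2.
(1.8/1.31)^-0.2 = 1.374^-0.2 = 0.9384
D_Io = 0.9384 × 3.02 km = 2.83 km

D ≈ 2.83 km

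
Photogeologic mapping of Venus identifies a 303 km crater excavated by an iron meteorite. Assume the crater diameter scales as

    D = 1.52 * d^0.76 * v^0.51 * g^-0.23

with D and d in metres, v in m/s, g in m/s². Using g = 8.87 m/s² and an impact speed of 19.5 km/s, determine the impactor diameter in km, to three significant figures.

Rearranging for d: d = [D / (1.52 · 19500^0.51 · 8.87^-0.23)]^(1/0.76).
D = 303000 m.
19500^0.51 = 154.1
8.87^-0.23 = 0.6053
Denominator = 1.52 × 154.1 × 0.6053 = 141.8
D / 141.8 = 303000 / 141.8 = 2137
d = 2137^(1/0.76) = 2137^1.3158 = 24063 m

d ≈ 24.1 km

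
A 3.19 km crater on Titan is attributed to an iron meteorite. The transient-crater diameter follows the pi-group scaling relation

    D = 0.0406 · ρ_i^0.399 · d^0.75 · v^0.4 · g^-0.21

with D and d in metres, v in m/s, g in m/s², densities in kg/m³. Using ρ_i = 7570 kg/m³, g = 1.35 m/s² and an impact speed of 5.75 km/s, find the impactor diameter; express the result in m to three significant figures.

Rearranging for d: d = [D / (0.0406 · 7570^0.399 · 5750^0.4 · 1.35^-0.21)]^(1/0.75).
D = 3190 m.
7570^0.399 = 35.30
5750^0.4 = 31.91
1.35^-0.21 = 0.9389
Denominator = 0.0406 × 35.30 × 31.91 × 0.9389 = 42.94
D / 42.94 = 3190 / 42.94 = 74.29
d = 74.29^(1/0.75) = 74.29^1.3333 = 312.3 m

d ≈ 312 m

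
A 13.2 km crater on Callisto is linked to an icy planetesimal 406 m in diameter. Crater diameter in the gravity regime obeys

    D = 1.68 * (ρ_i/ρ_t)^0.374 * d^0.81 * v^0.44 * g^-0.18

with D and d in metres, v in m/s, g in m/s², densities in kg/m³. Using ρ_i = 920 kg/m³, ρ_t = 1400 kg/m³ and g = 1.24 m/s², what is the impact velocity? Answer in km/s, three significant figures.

Rearranging for v: v = [D / (1.68 · (920/1400)^0.374 · 406^0.81 · 1.24^-0.18)]^(1/0.44).
D = 13200 m.
(920/1400)^0.374 = 0.8547
406^0.81 = 129.7
1.24^-0.18 = 0.9620
Denominator = 1.68 × 0.8547 × 129.7 × 0.9620 = 179.2
D / 179.2 = 13200 / 179.2 = 73.66
v = 73.66^(1/0.44) = 73.66^2.2727 = 17525 m/s

v ≈ 17.5 km/s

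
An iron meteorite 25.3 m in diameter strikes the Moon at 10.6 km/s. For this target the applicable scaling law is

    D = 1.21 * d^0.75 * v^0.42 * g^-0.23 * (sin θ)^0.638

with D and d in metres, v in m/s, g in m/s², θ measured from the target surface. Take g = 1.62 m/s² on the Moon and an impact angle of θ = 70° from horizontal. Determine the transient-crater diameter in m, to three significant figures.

In SI units: v = 10600 m/s.
d^0.75 = 25.3^0.75 = 11.28
v^0.42 = 10600^0.42 = 49.05
g^-0.23 = 1.62^-0.23 = 0.8950
(sin 70°)^0.638 = 0.9397^0.638 = 0.9611
D = 1.21 × 11.28 × 49.05 × 0.8950 × 0.9611 = 575.9 m

D ≈ 576 m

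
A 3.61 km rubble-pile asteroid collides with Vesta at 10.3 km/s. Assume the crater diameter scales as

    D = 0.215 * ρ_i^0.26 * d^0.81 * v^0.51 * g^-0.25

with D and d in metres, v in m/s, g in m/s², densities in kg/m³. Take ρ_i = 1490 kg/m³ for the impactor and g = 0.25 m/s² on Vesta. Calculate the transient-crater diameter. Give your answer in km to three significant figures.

D ≈ 172 km

In SI units: d = 3610 m, v = 10300 m/s.
ρ_i^0.26 = 1490^0.26 = 6.684
d^0.81 = 3610^0.81 = 761.3
v^0.51 = 10300^0.51 = 111.3
g^-0.25 = 0.25^-0.25 = 1.414
D = 0.215 × 6.684 × 761.3 × 111.3 × 1.414 = 1.722 × 10^5 m
   = 172.2 km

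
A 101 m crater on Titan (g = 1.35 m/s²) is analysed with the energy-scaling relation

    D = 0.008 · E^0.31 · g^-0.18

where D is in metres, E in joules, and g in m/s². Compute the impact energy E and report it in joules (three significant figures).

Rearranging: E = [D / (0.008 · g^-0.18)]^(1/0.31).
g^-0.18 = 1.35^-0.18 = 0.9474
D / (0.008 × 0.9474) = 101 / (7.579 × 10^-3) = 1.333 × 10^4
E = (1.333 × 10^4)^3.2258 = 2.022 × 10^13 J

E ≈ 2.02 × 10^13 J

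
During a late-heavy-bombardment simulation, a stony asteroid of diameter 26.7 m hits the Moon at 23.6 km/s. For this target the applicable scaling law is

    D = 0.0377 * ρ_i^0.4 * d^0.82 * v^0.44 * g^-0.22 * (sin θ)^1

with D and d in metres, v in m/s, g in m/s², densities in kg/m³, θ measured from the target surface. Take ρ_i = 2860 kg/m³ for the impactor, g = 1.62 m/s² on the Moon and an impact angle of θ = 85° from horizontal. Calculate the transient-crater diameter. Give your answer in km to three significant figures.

D ≈ 1.01 km

In SI units: v = 23600 m/s.
ρ_i^0.4 = 2860^0.4 = 24.13
d^0.82 = 26.7^0.82 = 14.78
v^0.44 = 23600^0.44 = 83.96
g^-0.22 = 1.62^-0.22 = 0.8993
(sin 85°)^1 = 0.9962^1 = 0.9962
D = 0.0377 × 24.13 × 14.78 × 83.96 × 0.8993 × 0.9962 = 1011 m
   = 1.011 km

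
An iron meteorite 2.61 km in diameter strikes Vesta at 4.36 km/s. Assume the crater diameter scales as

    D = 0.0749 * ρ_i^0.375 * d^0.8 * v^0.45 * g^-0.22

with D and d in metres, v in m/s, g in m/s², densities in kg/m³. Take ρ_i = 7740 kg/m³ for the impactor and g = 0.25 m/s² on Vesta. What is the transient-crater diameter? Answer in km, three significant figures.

In SI units: d = 2610 m, v = 4360 m/s.
ρ_i^0.375 = 7740^0.375 = 28.73
d^0.8 = 2610^0.8 = 541.1
v^0.45 = 4360^0.45 = 43.43
g^-0.22 = 0.25^-0.22 = 1.357
D = 0.0749 × 28.73 × 541.1 × 43.43 × 1.357 = 68622 m
   = 68.62 km

D ≈ 68.6 km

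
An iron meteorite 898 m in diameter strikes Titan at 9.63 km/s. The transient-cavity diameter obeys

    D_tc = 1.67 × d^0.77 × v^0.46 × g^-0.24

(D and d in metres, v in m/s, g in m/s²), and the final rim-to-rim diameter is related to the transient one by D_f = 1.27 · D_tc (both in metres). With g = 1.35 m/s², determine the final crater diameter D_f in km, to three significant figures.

v = 9630 m/s.
d^0.77 = 898^0.77 = 187.9
v^0.46 = 9630^0.46 = 67.99
g^-0.24 = 1.35^-0.24 = 0.9305
D_tc = 1.67 × 187.9 × 67.99 × 0.9305 = 19850 m
D_f = 1.27 × 19850 = 25210 m
     = 25.21 km

D_f ≈ 25.2 km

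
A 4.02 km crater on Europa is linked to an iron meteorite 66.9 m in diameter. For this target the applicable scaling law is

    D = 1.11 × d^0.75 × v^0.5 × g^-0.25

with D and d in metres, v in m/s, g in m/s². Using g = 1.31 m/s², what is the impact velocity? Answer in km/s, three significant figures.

Rearranging for v: v = [D / (1.11 · 66.9^0.75 · 1.31^-0.25)]^(1/0.5).
D = 4020 m.
66.9^0.75 = 23.39
1.31^-0.25 = 0.9347
Denominator = 1.11 × 23.39 × 0.9347 = 24.27
D / 24.27 = 4020 / 24.27 = 165.6
v = 165.6^(1/0.5) = 165.6^2 = 27423 m/s

v ≈ 27.4 km/s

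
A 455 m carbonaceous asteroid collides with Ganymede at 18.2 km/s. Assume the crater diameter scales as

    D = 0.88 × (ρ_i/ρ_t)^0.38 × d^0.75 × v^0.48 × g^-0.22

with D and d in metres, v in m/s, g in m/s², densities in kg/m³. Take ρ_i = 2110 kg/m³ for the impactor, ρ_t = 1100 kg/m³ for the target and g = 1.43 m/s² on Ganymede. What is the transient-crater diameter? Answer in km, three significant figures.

D ≈ 11.4 km

In SI units: v = 18200 m/s.
(ρ_i/ρ_t)^0.38 = (2110/1100)^0.38 = 1.281
d^0.75 = 455^0.75 = 98.52
v^0.48 = 18200^0.48 = 110.9
g^-0.22 = 1.43^-0.22 = 0.9243
D = 0.88 × 1.281 × 98.52 × 110.9 × 0.9243 = 11384 m
   = 11.38 km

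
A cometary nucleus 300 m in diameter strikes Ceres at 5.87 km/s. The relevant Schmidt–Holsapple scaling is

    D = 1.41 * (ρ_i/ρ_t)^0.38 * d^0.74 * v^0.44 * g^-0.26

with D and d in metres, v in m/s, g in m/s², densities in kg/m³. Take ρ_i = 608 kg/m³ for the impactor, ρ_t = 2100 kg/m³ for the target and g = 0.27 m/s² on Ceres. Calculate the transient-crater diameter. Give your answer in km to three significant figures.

In SI units: v = 5870 m/s.
(ρ_i/ρ_t)^0.38 = (608/2100)^0.38 = 0.6244
d^0.74 = 300^0.74 = 68.09
v^0.44 = 5870^0.44 = 45.52
g^-0.26 = 0.27^-0.26 = 1.406
D = 1.41 × 0.6244 × 68.09 × 45.52 × 1.406 = 3837 m
   = 3.837 km

D ≈ 3.84 km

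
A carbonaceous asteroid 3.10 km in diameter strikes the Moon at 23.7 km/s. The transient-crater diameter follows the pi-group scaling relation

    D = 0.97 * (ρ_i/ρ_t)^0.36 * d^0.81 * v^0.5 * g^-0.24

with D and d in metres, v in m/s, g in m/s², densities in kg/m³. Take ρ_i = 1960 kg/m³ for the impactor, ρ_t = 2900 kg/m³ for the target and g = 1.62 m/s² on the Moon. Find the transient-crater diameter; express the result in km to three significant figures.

In SI units: d = 3100 m, v = 23700 m/s.
(ρ_i/ρ_t)^0.36 = (1960/2900)^0.36 = 0.8685
d^0.81 = 3100^0.81 = 673.0
v^0.5 = 23700^0.5 = 153.9
g^-0.24 = 1.62^-0.24 = 0.8907
D = 0.97 × 0.8685 × 673.0 × 153.9 × 0.8907 = 77719 m
   = 77.72 km

D ≈ 77.7 km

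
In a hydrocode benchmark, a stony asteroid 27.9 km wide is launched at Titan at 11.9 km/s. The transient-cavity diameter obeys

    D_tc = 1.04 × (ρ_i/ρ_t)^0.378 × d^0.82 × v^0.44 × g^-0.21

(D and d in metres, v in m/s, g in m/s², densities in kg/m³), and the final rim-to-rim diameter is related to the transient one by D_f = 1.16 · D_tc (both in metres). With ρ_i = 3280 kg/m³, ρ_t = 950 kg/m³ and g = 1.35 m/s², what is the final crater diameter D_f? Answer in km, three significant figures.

In SI: d = 27900 m, v = 11900 m/s.
(ρ_i/ρ_t)^0.378 = (3280/950)^0.378 = 1.597
d^0.82 = 27900^0.82 = 4420
v^0.44 = 11900^0.44 = 62.12
g^-0.21 = 1.35^-0.21 = 0.9389
D_tc = 1.04 × 1.597 × 4420 × 62.12 × 0.9389 = 4.282 × 10^5 m
D_f = 1.16 × 4.282 × 10^5 = 4.967 × 10^5 m
     = 496.7 km

D_f ≈ 497 km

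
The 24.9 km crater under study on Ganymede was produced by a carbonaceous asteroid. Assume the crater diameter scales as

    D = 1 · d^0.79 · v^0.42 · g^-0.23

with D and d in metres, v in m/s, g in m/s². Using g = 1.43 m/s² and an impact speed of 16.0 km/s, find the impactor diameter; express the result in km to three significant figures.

Rearranging for d: d = [D / (1 · 16000^0.42 · 1.43^-0.23)]^(1/0.79).
D = 24900 m.
16000^0.42 = 58.31
1.43^-0.23 = 0.9210
Denominator = 1 × 58.31 × 0.9210 = 53.70
D / 53.70 = 24900 / 53.70 = 463.7
d = 463.7^(1/0.79) = 463.7^1.2658 = 2371 m

d ≈ 2.37 km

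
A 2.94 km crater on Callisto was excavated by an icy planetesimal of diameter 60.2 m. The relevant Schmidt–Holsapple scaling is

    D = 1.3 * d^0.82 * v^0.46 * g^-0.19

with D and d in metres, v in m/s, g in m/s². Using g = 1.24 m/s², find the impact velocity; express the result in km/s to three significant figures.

Rearranging for v: v = [D / (1.3 · 60.2^0.82 · 1.24^-0.19)]^(1/0.46).
D = 2940 m.
60.2^0.82 = 28.79
1.24^-0.19 = 0.9600
Denominator = 1.3 × 28.79 × 0.9600 = 35.93
D / 35.93 = 2940 / 35.93 = 81.83
v = 81.83^(1/0.46) = 81.83^2.1739 = 14404 m/s

v ≈ 14.4 km/s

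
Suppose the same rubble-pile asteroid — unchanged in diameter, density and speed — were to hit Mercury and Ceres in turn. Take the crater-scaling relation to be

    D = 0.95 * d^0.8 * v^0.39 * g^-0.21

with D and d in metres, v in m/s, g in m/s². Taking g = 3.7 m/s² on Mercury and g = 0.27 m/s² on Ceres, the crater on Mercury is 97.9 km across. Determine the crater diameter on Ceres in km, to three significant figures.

All impactor-dependent factors cancel in the ratio, leaving D_Ceres/D_Mercury = (g_Ceres/g_Mercury)^-0.21.
(0.27/3.7)^-0.21 = 0.07297^-0.21 = 1.733
D_Ceres = 1.733 × 97.9 km = 170 km

D ≈ 170 km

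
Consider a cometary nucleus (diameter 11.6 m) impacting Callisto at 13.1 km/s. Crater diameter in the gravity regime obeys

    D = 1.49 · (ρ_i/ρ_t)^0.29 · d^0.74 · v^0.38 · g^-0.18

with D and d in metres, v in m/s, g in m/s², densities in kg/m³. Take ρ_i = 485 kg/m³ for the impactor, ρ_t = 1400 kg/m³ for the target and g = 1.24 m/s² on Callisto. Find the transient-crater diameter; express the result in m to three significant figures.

In SI units: v = 13100 m/s.
(ρ_i/ρ_t)^0.29 = (485/1400)^0.29 = 0.7353
d^0.74 = 11.6^0.74 = 6.133
v^0.38 = 13100^0.38 = 36.69
g^-0.18 = 1.24^-0.18 = 0.9620
D = 1.49 × 0.7353 × 6.133 × 36.69 × 0.9620 = 237.2 m

D ≈ 237 m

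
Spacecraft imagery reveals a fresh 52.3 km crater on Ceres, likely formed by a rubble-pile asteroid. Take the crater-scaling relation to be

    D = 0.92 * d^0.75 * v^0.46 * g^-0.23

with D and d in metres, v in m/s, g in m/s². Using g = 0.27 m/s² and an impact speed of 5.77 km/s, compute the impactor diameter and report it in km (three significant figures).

Rearranging for d: d = [D / (0.92 · 5770^0.46 · 0.27^-0.23)]^(1/0.75).
D = 52300 m.
5770^0.46 = 53.72
0.27^-0.23 = 1.351
Denominator = 0.92 × 53.72 × 1.351 = 66.77
D / 66.77 = 52300 / 66.77 = 783.3
d = 783.3^(1/0.75) = 783.3^1.3333 = 7219 m

d ≈ 7.22 km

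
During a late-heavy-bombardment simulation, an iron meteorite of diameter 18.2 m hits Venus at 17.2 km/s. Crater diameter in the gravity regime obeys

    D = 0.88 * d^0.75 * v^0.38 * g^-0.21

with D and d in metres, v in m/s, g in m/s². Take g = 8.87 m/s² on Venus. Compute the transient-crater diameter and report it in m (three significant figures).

D ≈ 200 m

In SI units: v = 17200 m/s.
d^0.75 = 18.2^0.75 = 8.812
v^0.38 = 17200^0.38 = 40.69
g^-0.21 = 8.87^-0.21 = 0.6323
D = 0.88 × 8.812 × 40.69 × 0.6323 = 199.5 m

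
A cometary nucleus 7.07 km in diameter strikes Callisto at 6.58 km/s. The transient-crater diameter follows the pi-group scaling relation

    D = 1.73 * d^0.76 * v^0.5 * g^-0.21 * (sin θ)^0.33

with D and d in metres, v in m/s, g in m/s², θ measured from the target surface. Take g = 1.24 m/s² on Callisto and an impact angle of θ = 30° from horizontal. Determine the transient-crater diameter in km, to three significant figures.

In SI units: d = 7070 m, v = 6580 m/s.
d^0.76 = 7070^0.76 = 842.5
v^0.5 = 6580^0.5 = 81.12
g^-0.21 = 1.24^-0.21 = 0.9558
(sin 30°)^0.33 = 0.5000^0.33 = 0.7955
D = 1.73 × 842.5 × 81.12 × 0.9558 × 0.7955 = 89898 m
   = 89.90 km

D ≈ 89.9 km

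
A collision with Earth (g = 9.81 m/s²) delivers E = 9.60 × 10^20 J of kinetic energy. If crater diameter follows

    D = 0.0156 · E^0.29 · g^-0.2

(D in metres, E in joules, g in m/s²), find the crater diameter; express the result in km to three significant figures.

E^0.29 = (9.60 × 10^20)^0.29 = 1.216 × 10^6
g^-0.2 = 9.81^-0.2 = 0.6334
D = 0.0156 × 1.216 × 10^6 × 0.6334 = 12015 m
   = 12.02 km

D ≈ 12.0 km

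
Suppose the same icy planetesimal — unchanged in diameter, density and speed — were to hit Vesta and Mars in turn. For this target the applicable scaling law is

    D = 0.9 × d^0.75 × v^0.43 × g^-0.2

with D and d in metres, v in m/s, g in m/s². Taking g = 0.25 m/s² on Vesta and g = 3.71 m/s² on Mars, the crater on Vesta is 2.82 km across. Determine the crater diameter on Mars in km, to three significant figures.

All impactor-dependent factors cancel in the ratio, leaving D_Mars/D_Vesta = (g_Mars/g_Vesta)^-0.2.
(3.71/0.25)^-0.2 = 14.84^-0.2 = 0.5831
D_Mars = 0.5831 × 2.82 km = 1.64 km

D ≈ 1.64 km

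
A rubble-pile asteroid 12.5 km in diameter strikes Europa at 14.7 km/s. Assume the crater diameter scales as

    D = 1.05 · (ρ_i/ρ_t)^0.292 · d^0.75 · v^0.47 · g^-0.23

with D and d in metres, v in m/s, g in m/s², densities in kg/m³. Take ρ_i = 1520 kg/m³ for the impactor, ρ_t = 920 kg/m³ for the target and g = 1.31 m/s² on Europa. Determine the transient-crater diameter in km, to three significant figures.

D ≈ 123 km

In SI units: d = 12500 m, v = 14700 m/s.
(ρ_i/ρ_t)^0.292 = (1520/920)^0.292 = 1.158
d^0.75 = 12500^0.75 = 1182
v^0.47 = 14700^0.47 = 90.92
g^-0.23 = 1.31^-0.23 = 0.9398
D = 1.05 × 1.158 × 1182 × 90.92 × 0.9398 = 1.228 × 10^5 m
   = 122.8 km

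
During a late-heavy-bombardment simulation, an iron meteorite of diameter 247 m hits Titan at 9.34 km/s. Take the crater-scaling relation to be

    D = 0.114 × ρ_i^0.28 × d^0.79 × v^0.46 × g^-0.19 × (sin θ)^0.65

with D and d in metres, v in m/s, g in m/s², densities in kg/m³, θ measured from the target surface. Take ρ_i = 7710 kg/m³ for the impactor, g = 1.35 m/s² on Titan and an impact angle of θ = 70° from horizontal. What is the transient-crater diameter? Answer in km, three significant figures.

In SI units: v = 9340 m/s.
ρ_i^0.28 = 7710^0.28 = 12.26
d^0.79 = 247^0.79 = 77.67
v^0.46 = 9340^0.46 = 67.04
g^-0.19 = 1.35^-0.19 = 0.9446
(sin 70°)^0.65 = 0.9397^0.65 = 0.9604
D = 0.114 × 12.26 × 77.67 × 67.04 × 0.9446 × 0.9604 = 6602 m
   = 6.602 km

D ≈ 6.60 km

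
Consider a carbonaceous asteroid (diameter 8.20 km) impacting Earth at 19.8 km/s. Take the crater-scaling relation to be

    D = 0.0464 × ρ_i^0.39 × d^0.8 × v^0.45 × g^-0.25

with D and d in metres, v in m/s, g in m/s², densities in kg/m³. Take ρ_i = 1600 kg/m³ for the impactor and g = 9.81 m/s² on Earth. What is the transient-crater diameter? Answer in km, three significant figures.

In SI units: d = 8200 m, v = 19800 m/s.
ρ_i^0.39 = 1600^0.39 = 17.77
d^0.8 = 8200^0.8 = 1352
v^0.45 = 19800^0.45 = 85.80
g^-0.25 = 9.81^-0.25 = 0.5650
D = 0.0464 × 17.77 × 1352 × 85.80 × 0.5650 = 54040 m
   = 54.04 km

D ≈ 54.0 km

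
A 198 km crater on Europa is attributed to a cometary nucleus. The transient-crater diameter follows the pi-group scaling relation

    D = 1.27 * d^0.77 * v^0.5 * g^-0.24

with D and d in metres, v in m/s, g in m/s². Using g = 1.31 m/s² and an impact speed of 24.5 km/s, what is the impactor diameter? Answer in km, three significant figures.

d ≈ 8.52 km

Rearranging for d: d = [D / (1.27 · 24500^0.5 · 1.31^-0.24)]^(1/0.77).
D = 198000 m.
24500^0.5 = 156.5
1.31^-0.24 = 0.9372
Denominator = 1.27 × 156.5 × 0.9372 = 186.3
D / 186.3 = 198000 / 186.3 = 1063
d = 1063^(1/0.77) = 1063^1.2987 = 8522 m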